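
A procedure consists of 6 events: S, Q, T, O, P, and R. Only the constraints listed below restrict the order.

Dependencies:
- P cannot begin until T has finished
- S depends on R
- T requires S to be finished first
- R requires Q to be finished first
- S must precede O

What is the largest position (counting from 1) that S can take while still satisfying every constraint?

3

Every event that must follow S has to come after it. Tracing all chains starting from S, those events are: T, O, P — 3 in total.
With 3 mandatory successors out of 6 events total, the latest slot for S is 6−3 = 3, and it's reachable by doing all non-successors before S.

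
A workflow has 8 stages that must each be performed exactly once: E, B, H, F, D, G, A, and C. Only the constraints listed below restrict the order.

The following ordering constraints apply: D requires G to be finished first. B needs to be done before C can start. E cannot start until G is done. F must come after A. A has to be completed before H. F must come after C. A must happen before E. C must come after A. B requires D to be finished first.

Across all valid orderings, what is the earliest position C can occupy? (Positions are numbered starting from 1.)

Working backwards through the constraints from C, its full set of required predecessors is B, D, G, A — 4 of them.
With 4 mandatory predecessors, the earliest C can sit is position 4+1 = 5, and placing just those 4 first achieves it.

5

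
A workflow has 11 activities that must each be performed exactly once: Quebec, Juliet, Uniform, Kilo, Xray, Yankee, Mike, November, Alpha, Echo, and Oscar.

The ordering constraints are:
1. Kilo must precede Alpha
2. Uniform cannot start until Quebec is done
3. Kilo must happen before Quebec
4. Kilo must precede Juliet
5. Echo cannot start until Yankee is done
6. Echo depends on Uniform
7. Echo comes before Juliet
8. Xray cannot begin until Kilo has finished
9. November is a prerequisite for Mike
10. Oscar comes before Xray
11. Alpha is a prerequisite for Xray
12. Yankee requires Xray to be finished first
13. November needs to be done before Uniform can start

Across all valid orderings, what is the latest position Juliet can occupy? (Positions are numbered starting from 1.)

Nothing depends on Juliet, so it can be the final activity, position 11.

11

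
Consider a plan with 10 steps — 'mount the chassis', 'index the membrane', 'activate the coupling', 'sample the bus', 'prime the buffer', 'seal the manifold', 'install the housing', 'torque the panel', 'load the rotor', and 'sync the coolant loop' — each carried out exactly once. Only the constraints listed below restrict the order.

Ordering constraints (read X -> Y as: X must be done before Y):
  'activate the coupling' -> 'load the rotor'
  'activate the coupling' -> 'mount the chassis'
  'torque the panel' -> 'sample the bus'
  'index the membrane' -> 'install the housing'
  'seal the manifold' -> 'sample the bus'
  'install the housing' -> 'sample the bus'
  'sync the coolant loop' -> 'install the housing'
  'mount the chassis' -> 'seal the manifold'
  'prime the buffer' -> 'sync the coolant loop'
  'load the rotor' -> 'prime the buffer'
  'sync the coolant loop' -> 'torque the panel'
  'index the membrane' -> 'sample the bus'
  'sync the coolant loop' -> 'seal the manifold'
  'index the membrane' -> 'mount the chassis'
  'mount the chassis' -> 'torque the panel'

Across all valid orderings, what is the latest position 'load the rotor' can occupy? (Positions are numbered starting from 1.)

4

Following every chain forward from 'load the rotor', the steps that must come later are 'sample the bus', 'prime the buffer', 'seal the manifold', 'install the housing', 'torque the panel', 'sync the coolant loop' — 6 of them.
So at least 6 steps follow 'load the rotor', putting 'load the rotor' no later than position 4. That position is achievable by scheduling everything else first.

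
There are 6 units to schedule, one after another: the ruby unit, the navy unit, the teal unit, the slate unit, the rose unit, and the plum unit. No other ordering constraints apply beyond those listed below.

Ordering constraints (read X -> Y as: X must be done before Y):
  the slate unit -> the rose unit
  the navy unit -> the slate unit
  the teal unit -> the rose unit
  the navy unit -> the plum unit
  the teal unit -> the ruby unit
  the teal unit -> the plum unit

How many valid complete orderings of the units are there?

The units with no prerequisites are the navy unit, the teal unit; any of them can be placed first.
Systematically extending each partial ordering one unit at a time and counting, there are 33 complete orderings.

33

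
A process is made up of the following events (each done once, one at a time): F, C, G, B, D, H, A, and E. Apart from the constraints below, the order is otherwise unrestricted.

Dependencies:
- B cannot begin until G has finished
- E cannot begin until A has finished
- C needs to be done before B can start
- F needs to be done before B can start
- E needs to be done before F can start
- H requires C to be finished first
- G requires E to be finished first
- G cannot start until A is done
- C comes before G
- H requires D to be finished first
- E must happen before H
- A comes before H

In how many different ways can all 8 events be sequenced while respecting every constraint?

150

3 events have no prerequisites (C, D, A), so any of them could come first.
Counting all ways to extend the partial order to a total order gives 150.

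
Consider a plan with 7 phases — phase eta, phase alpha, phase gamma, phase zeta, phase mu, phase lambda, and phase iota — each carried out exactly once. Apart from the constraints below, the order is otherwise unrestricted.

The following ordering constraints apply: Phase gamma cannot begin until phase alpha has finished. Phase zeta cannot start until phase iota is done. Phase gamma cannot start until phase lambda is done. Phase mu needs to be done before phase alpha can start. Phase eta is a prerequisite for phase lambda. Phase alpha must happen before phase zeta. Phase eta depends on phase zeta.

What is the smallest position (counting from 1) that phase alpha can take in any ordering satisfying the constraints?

2

Working backwards through the constraints from phase alpha, its only required predecessor is phase mu.
With 1 mandatory predecessor, the earliest phase alpha can sit is position 1+1 = 2, and placing just that one first achieves it.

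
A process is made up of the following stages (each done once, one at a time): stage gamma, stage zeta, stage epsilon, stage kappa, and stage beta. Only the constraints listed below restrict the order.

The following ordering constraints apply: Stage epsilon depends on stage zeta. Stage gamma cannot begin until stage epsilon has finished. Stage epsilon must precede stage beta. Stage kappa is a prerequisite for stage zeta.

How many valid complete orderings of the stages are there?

Stage kappa is the only stage with nothing required before it, so every ordering starts there.
Systematically extending each partial ordering one stage at a time and counting, there are 2 complete orderings.

2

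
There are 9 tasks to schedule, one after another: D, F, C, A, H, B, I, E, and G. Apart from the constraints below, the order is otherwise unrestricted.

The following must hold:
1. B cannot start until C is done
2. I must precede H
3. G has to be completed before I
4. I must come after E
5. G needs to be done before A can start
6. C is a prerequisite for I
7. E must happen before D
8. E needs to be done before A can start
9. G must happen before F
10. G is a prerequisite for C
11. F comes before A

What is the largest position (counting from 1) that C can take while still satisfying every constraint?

The tasks that are forced after C, directly or by a chain of constraints, are H, B, I. That's 3 tasks.
With 3 mandatory successors out of 9 tasks total, the latest slot for C is 9−3 = 6, and it's reachable by doing all non-successors before C.

6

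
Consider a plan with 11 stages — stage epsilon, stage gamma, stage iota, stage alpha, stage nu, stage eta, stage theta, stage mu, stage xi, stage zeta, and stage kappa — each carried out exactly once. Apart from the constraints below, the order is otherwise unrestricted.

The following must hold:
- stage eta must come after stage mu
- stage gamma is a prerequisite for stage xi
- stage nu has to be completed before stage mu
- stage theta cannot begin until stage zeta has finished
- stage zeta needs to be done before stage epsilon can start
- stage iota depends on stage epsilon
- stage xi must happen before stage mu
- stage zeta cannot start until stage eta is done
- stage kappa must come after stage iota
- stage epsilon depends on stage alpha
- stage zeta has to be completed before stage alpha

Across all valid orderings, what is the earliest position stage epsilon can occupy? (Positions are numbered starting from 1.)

Every stage that must precede stage epsilon has to come before it. Tracing all chains that end at stage epsilon, those stages are: stage gamma, stage alpha, stage nu, stage eta, stage mu, stage xi, stage zeta — 7 in total.
So at minimum 7 stages come before stage epsilon, putting stage epsilon no earlier than position 8. That position is achievable by scheduling exactly those predecessors first.

8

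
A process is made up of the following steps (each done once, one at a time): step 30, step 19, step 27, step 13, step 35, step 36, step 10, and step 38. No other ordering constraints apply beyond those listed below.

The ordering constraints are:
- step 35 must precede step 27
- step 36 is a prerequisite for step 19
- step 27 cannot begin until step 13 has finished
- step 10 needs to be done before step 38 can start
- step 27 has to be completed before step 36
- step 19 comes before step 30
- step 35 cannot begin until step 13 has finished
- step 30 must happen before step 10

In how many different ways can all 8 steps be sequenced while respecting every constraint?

Step 13 is the only step with nothing required before it, so every ordering starts there.
Continuing from there, at each step only one step has all its prerequisites placed, so the ordering is fully determined — there is exactly 1.

1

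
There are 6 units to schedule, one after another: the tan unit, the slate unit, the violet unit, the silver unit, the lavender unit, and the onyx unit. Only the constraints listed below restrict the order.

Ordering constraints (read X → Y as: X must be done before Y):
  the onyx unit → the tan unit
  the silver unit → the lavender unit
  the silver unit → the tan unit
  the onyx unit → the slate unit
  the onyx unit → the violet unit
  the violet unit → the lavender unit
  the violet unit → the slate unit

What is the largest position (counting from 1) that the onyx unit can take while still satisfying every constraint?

Every unit that must follow the onyx unit has to come after it. Tracing all chains starting from the onyx unit, those units are: the tan unit, the slate unit, the violet unit, the lavender unit — 4 in total.
With 4 mandatory successors out of 6 units total, the latest slot for the onyx unit is 6−4 = 2, and it's reachable by doing all non-successors before the onyx unit.

2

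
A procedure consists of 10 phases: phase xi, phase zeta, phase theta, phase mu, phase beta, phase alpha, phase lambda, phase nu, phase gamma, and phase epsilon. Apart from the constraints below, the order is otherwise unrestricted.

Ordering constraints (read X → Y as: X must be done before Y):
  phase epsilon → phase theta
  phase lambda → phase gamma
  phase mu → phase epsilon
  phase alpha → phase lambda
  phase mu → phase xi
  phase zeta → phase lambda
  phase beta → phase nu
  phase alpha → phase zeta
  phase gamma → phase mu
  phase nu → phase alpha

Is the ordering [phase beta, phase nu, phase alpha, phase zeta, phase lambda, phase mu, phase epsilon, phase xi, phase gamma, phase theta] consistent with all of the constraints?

No

The sequence places phase mu ahead of phase gamma.
But one of the constraints requires phase gamma before phase mu, so this ordering violates it.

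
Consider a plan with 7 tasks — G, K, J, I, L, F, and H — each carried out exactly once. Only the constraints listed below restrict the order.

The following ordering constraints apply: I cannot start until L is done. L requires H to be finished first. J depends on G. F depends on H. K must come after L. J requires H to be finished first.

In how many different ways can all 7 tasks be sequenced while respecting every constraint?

2 tasks have no prerequisites (G, H), so any of them could come first.
Systematically extending each partial ordering one task at a time and counting, there are 160 complete orderings.

160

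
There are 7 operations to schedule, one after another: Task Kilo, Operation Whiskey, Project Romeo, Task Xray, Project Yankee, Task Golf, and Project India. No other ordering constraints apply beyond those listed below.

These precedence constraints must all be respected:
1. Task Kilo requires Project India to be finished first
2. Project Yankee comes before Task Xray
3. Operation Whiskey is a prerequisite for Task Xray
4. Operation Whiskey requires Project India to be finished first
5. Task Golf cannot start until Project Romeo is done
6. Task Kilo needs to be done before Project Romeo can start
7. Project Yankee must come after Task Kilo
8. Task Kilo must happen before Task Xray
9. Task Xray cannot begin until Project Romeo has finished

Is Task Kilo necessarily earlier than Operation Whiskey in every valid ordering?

Nothing in the constraints links Task Kilo and Operation Whiskey; they are unordered relative to each other.
There exist valid orderings with Operation Whiskey before Task Kilo, so Task Kilo is not required to come first.

No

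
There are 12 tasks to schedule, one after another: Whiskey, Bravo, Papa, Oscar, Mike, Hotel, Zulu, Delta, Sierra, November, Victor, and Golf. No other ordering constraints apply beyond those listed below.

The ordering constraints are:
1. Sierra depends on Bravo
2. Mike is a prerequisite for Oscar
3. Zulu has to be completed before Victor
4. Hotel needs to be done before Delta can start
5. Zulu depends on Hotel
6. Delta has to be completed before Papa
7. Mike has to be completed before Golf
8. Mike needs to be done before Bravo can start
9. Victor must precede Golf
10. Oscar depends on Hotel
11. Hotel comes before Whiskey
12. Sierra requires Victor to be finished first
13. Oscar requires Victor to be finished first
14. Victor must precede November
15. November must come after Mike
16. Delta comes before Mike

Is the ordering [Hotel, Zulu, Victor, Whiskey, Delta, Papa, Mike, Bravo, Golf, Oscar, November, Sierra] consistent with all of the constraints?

Going through the constraints one by one, each required predecessor appears earlier in the sequence than its dependent — e.g. Victor (position 3) is before Sierra (position 12), as required.

Yes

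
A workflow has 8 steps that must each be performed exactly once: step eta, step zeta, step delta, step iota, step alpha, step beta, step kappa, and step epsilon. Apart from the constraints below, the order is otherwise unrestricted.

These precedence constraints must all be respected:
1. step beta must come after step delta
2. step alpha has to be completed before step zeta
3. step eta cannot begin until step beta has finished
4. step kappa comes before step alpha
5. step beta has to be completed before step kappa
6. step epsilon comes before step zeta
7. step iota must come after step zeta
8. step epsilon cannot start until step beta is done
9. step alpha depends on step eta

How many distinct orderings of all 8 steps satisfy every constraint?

Only step delta has no prerequisites, so it must go first.
Counting all ways to extend the partial order to a total order gives 8.

8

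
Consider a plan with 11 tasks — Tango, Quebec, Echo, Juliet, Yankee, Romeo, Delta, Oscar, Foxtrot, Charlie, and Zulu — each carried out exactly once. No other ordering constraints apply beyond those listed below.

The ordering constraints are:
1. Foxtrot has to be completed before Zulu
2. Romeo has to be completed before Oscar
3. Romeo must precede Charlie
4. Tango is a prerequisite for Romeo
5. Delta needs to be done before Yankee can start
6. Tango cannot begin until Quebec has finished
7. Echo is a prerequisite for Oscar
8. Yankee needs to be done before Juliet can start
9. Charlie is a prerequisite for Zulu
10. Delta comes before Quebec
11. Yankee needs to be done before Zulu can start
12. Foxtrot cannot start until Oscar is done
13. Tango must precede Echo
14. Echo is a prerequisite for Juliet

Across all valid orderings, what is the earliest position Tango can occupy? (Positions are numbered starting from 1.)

3

Every task that must precede Tango has to come before it. Tracing all chains that end at Tango, those tasks are: Quebec, Delta — 2 in total.
So at minimum 2 tasks come before Tango, putting Tango no earlier than position 3. That position is achievable by scheduling exactly those predecessors first.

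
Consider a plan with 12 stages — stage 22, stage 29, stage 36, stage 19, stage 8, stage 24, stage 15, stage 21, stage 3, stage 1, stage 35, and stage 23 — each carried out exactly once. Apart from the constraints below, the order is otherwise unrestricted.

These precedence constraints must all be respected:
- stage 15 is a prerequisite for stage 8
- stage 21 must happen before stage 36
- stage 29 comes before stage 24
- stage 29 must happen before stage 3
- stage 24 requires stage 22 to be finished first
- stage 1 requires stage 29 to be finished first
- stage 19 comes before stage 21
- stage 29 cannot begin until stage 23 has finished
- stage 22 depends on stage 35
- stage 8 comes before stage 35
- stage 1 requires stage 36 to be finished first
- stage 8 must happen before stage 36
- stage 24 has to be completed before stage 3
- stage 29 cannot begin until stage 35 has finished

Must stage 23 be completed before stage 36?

Nothing in the constraints links stage 23 and stage 36; they are unordered relative to each other.
A valid ordering placing stage 36 before stage 23 exists, so the answer is no.

No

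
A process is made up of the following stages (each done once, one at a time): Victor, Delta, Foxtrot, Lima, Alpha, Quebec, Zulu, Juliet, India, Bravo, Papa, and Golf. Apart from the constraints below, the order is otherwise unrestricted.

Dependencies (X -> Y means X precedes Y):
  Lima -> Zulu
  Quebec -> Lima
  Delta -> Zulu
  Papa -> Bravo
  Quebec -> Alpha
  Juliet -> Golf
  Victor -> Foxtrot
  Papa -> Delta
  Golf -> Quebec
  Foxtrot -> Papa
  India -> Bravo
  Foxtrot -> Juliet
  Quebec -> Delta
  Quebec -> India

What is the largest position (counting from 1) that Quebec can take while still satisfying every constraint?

The stages that are forced after Quebec, directly or by a chain of constraints, are Delta, Lima, Alpha, Zulu, India, Bravo. That's 6 stages.
With 6 mandatory successors out of 12 stages total, the latest slot for Quebec is 12−6 = 6, and it's reachable by doing all non-successors before Quebec.

6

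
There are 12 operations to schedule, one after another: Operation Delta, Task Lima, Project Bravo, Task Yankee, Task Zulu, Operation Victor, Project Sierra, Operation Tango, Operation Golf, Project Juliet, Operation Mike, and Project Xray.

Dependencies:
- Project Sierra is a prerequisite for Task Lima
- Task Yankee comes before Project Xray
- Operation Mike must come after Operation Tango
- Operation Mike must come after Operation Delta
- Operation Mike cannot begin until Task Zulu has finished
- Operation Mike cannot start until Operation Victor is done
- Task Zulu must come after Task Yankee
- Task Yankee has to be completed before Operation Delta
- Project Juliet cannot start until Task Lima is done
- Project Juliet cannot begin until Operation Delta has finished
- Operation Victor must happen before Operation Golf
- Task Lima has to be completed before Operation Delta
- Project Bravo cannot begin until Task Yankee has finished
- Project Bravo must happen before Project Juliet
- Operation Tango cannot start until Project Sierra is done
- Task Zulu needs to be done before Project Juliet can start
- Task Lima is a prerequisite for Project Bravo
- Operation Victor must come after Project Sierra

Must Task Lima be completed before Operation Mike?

Yes

Following the dependencies: Task Lima → Operation Delta → Operation Mike.
That forces Task Lima before Operation Mike in every valid schedule.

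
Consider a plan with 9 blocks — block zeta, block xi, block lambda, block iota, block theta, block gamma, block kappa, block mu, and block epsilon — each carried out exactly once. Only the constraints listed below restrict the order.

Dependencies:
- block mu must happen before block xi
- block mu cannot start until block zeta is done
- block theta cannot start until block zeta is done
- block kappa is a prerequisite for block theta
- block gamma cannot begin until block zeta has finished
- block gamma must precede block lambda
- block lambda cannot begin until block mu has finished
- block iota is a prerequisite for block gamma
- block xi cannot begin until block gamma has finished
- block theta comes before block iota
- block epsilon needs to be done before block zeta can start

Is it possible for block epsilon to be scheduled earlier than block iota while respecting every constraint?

Yes

Every valid ordering already has block epsilon before block iota (the constraints require it), so in particular at least one does.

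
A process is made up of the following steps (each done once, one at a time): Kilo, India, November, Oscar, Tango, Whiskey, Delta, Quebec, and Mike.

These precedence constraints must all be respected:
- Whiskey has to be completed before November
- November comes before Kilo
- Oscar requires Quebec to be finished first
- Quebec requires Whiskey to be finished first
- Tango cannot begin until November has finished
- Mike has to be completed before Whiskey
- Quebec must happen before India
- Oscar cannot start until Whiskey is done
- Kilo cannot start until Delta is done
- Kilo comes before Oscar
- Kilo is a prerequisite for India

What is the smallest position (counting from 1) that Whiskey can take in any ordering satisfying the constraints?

2

Working backwards through the constraints from Whiskey, its only required predecessor is Mike.
So at minimum 1 step comes before Whiskey, putting Whiskey no earlier than position 2. That position is achievable by scheduling exactly that predecessor first.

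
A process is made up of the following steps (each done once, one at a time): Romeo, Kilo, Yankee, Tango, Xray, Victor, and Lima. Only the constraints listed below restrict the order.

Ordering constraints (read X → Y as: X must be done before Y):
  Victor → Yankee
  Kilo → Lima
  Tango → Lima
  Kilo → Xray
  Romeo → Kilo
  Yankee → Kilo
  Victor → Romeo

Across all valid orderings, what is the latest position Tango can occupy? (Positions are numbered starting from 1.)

Following the constraints forward from Tango, its only required successor is Lima.
With 1 mandatory successor out of 7 steps total, the latest slot for Tango is 7−1 = 6, and it's reachable by doing all non-successors before Tango.

6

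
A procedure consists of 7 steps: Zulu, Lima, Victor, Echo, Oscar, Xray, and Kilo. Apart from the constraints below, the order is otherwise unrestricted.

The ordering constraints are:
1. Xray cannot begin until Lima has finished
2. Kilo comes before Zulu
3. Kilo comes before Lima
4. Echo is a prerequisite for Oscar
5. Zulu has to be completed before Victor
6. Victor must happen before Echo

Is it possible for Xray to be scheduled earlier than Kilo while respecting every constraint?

No

The constraints give a chain Kilo → Lima → Xray, which forces Kilo before Xray.
Hence Xray can never be scheduled before Kilo.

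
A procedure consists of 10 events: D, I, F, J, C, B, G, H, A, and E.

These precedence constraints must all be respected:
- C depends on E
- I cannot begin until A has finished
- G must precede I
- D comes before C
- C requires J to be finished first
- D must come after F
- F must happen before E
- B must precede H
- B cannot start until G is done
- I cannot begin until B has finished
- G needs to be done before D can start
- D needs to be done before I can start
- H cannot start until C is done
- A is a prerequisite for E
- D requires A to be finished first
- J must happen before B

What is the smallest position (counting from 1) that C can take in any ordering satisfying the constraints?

7

The events that are forced before C, directly or transitively, are D, F, J, G, A, E. That's 6 events.
With 6 mandatory predecessors, the earliest C can sit is position 6+1 = 7, and placing just those 6 first achieves it.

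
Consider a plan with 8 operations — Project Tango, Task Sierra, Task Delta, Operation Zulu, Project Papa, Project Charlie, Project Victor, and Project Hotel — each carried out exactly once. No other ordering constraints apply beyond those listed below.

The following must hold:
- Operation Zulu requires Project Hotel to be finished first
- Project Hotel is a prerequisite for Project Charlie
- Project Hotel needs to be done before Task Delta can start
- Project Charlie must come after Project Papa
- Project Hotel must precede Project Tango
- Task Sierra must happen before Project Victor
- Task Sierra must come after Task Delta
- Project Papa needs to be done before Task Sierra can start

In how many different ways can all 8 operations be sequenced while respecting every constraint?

414

2 operations have no prerequisites (Project Papa, Project Hotel), so any of them could come first.
Counting all ways to extend the partial order to a total order gives 414.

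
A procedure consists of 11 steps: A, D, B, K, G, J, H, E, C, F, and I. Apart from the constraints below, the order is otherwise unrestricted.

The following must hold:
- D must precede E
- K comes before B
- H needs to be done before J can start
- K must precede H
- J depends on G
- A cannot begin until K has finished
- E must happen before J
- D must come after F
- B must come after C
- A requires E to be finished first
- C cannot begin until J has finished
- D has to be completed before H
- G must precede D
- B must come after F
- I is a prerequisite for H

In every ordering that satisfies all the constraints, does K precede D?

K and D are not related by any chain of constraints.
There exist valid orderings with D before K, so K is not required to come first.

No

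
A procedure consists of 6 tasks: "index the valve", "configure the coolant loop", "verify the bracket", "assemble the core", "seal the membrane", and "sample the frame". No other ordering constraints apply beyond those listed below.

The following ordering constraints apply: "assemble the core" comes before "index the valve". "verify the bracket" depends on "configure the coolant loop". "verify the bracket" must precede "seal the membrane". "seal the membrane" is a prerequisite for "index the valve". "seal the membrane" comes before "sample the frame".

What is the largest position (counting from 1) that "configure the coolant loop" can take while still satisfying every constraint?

2

The tasks that are forced after "configure the coolant loop", directly or by a chain of constraints, are "index the valve", "verify the bracket", "seal the membrane", "sample the frame". That's 4 tasks.
So at least 4 tasks follow "configure the coolant loop", putting "configure the coolant loop" no later than position 2. That position is achievable by scheduling everything else first.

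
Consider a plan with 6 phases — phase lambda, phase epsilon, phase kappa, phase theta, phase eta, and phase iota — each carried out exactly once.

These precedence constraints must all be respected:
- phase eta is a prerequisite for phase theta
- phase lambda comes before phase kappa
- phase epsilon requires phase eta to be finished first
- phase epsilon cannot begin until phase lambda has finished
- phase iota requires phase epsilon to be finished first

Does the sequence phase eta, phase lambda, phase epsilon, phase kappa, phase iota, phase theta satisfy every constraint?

Every stated constraint is respected: phase eta sits at position 1, ahead of phase theta at position 6, and each of the other listed pairs likewise has the predecessor earlier in the sequence.

Yes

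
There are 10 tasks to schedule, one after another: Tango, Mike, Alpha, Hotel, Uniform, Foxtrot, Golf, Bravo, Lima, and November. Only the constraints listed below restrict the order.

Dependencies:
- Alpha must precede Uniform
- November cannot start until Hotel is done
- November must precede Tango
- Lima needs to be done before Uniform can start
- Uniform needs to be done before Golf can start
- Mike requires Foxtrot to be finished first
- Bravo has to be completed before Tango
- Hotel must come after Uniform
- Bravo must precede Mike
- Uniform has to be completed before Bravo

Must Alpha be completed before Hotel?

Yes

Tracing the constraints gives a chain: Alpha → Uniform → Hotel.
Hence Alpha necessarily comes before Hotel.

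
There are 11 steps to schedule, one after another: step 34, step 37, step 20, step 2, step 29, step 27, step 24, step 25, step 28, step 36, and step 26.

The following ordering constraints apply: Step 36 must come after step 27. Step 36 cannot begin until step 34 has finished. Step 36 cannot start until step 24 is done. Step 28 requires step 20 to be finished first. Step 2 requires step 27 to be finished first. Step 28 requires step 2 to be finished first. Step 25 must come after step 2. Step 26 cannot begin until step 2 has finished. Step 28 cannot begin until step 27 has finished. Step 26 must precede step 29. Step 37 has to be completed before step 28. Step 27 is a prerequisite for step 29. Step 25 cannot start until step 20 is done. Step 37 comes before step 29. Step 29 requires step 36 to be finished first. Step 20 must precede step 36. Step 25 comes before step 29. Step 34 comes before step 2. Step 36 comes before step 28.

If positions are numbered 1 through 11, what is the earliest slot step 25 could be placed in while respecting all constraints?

The steps that are forced before step 25, directly or transitively, are step 34, step 20, step 2, step 27. That's 4 steps.
With 4 mandatory predecessors, the earliest step 25 can sit is position 4+1 = 5, and placing just those 4 first achieves it.

5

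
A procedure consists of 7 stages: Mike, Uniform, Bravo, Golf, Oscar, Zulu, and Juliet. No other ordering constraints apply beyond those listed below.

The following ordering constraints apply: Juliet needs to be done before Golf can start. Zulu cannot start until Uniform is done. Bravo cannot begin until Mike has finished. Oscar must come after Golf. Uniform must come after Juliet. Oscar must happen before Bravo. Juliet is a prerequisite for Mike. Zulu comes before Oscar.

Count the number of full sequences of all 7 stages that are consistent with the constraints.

15

Only Juliet has no prerequisites, so it must go first.
Systematically extending each partial ordering one stage at a time and counting, there are 15 complete orderings.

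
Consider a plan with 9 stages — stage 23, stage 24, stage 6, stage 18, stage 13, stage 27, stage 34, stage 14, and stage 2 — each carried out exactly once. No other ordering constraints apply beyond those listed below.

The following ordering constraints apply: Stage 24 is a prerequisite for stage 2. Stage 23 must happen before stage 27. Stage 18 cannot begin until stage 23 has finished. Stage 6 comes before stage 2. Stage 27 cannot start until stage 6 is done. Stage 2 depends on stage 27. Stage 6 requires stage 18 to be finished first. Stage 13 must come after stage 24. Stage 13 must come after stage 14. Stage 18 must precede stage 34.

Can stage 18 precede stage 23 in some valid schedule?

Following stage 23 → stage 18, stage 23 must precede stage 18 in every valid ordering.
So no valid ordering can have stage 18 before stage 23.

No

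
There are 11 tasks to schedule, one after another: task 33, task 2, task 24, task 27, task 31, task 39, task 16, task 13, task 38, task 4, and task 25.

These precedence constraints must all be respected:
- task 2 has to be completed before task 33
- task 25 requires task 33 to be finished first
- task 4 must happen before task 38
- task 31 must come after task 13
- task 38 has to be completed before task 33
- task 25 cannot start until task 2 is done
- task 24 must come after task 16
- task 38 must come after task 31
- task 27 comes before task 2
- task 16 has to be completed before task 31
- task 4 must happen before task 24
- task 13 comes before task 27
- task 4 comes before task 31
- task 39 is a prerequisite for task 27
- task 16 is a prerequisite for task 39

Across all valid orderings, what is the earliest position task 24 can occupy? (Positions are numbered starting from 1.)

Working backwards through the constraints from task 24, its full set of required predecessors is task 16, task 4 — 2 of them.
So at minimum 2 tasks come before task 24, putting task 24 no earlier than position 3. That position is achievable by scheduling exactly those predecessors first.

3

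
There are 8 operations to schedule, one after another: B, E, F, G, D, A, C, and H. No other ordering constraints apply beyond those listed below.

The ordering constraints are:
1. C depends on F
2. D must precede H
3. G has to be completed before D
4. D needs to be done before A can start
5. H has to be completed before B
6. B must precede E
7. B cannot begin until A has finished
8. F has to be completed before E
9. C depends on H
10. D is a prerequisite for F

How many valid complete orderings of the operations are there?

24

G is the only operation with nothing required before it, so every ordering starts there.
Systematically extending each partial ordering one operation at a time and counting, there are 24 complete orderings.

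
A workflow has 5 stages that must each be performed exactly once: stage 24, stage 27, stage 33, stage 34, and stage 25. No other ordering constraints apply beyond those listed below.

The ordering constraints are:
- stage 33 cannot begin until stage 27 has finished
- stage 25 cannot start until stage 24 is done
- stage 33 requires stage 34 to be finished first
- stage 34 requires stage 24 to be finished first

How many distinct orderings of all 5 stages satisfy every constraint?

11

2 stages have no prerequisites (stage 24, stage 27), so any of them could come first.
Enumerating by repeatedly choosing an available stage (one whose prerequisites are all placed) gives 11 distinct complete orderings.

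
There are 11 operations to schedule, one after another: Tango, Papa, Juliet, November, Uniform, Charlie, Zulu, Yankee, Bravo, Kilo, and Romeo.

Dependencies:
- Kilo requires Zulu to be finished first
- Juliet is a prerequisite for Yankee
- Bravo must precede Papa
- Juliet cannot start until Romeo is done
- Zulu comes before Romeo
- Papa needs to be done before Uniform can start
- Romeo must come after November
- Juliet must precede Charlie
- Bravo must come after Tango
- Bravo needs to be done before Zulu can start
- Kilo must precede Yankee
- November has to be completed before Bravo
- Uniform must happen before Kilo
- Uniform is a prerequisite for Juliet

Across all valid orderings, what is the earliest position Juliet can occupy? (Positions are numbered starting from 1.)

Working backwards through the constraints from Juliet, its full set of required predecessors is Tango, Papa, November, Uniform, Zulu, Bravo, Romeo — 7 of them.
So at minimum 7 operations come before Juliet, putting Juliet no earlier than position 8. That position is achievable by scheduling exactly those predecessors first.

8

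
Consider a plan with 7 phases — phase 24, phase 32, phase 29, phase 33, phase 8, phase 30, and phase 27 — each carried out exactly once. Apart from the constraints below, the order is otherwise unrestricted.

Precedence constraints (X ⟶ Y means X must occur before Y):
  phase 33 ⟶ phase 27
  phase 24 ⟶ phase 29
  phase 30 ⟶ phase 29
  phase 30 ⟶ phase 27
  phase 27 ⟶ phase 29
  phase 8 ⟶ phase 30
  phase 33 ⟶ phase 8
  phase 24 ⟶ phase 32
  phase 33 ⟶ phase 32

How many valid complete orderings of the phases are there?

2 phases have no prerequisites (phase 24, phase 33), so any of them could come first.
Counting all ways to extend the partial order to a total order gives 19.

19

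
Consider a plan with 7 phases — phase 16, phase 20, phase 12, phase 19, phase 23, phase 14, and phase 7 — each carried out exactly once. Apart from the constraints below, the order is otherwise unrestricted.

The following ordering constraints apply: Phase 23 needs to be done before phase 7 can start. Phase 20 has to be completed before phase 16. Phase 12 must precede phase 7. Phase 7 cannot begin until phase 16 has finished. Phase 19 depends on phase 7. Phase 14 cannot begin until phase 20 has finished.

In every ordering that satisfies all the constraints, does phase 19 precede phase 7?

The constraints actually force phase 7 before phase 19 (via phase 7 → phase 19), not the other way around.
So phase 19 never precedes phase 7.

No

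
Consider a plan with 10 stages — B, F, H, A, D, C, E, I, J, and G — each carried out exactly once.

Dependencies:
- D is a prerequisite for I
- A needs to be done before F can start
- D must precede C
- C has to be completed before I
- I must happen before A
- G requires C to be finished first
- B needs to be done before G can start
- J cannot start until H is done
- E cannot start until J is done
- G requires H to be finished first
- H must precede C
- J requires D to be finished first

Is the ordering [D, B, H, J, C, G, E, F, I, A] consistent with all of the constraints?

Here A comes after F.
That contradicts the constraint that A must precede F.

No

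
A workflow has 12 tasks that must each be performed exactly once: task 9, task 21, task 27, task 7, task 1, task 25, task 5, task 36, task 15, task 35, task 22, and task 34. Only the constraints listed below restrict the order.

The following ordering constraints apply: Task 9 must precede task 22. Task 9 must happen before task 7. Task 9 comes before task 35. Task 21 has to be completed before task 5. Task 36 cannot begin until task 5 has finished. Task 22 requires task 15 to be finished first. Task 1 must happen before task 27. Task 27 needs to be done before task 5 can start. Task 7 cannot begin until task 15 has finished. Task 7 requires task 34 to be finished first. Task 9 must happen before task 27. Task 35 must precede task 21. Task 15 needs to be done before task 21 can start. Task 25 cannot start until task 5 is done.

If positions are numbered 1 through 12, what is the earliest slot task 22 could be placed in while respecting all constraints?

3

The tasks that are forced before task 22, directly or transitively, are task 9, task 15. That's 2 tasks.
With 2 mandatory predecessors, the earliest task 22 can sit is position 2+1 = 3, and placing just those 2 first achieves it.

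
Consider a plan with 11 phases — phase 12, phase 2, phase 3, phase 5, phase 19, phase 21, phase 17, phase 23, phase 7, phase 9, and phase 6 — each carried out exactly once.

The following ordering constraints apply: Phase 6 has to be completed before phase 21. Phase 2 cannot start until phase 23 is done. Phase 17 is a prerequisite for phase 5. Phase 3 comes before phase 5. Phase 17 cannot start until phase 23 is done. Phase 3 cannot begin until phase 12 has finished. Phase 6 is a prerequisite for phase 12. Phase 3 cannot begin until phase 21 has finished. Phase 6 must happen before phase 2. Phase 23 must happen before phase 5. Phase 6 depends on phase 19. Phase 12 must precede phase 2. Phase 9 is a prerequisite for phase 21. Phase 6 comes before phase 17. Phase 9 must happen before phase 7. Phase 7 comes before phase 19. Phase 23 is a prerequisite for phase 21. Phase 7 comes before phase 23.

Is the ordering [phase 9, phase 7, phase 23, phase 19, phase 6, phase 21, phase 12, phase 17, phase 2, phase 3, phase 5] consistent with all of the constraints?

Yes

Checking each listed constraint against this order: for instance, phase 23 is in position 3 and phase 5 in position 11, so that constraint holds — and the remaining constraints check out the same way.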